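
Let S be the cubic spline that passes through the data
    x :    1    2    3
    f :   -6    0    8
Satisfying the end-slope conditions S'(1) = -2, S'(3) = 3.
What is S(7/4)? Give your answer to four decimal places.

-2.4727

Put M_i = S'' at the i-th knot. Here h = (1, 1) and Δ = (6, 8), so the interior equations h_(i-1)·M_(i-1) + 2(h_(i-1)+h_i)·M_i + h_i·M_(i+1) = 6(Δ_i − Δ_(i-1)) read
  1·M_0 + 4·M_1 + 1·M_2 = 6(Δ_1 - Δ_0) = 12
Clamped end conditions give two more equations: 2h_0·M_0 + h_0·M_1 = 6(Δ_0 - S'(1)) = 48 and h_1·M_1 + 2h_1·M_2 = 6(S'(3) - Δ_1) = -30.
Forward elimination and back-substitution give M_0 = 47/2, M_1 = 1, M_2 = -31/2.
On [1, 2], S(x) = -6 - 2·(x - 1) + 47/4·(x - 1)² - 15/4·(x - 1)³.
With (x - 1) = 3/4: S(7/4) = -633/256.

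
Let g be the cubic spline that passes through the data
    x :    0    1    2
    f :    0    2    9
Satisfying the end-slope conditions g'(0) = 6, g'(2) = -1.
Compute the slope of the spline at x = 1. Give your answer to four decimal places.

Let σ_i = g''(x_i). Step sizes h_i = 1, 1; slopes of the chords Δ_i = (y_(i+1) - y_i)/h_i = 2, 7.
  1·σ_0 + 4·σ_1 + 1·σ_2 = 6(Δ_1 - Δ_0) = 30
Clamped end conditions give two more equations: 2h_0·σ_0 + h_0·σ_1 = 6(Δ_0 - g'(0)) = -24 and h_1·σ_1 + 2h_1·σ_2 = 6(g'(2) - Δ_1) = -48.
Solving: σ_0 = -23, σ_1 = 22, σ_2 = -35.
On [1, 2], g'(x) = b_1 + 2c_1·(x - 1) + 3d_1·(x - 1)² with b_1 = Δ_1 - h_1(2σ_1 + σ_2)/6 = 11/2, c_1 = σ_1/2 = 11, d_1 = (σ_2 - σ_1)/(6h_1) = -19/2. So g'(1) = 11/2.

5.5000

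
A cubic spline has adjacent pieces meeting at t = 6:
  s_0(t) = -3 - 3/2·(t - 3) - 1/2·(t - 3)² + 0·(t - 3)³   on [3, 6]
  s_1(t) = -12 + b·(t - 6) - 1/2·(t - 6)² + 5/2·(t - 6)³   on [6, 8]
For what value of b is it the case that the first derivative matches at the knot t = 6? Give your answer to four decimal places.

s_0'(t) = -3/2 - 1·(t - 3) + 0·(t - 3)², so s_0'(6) = -9/2. On the right, s_1'(6) = b, so b = -9/2.

-4.5000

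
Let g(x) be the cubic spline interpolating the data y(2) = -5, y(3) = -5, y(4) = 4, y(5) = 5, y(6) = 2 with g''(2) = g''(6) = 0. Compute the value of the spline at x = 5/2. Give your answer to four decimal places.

With M_i denoting the second derivative at x_i, h_i = 1, 1, 1, 1, and Δ_i = (y_(i+1) − y_i)/h_i = 0, 9, 1, -3:
  1·M_0 + 4·M_1 + 1·M_2 = 6(Δ_1 - Δ_0) = 54
  1·M_1 + 4·M_2 + 1·M_3 = 6(Δ_2 - Δ_1) = -48
  1·M_2 + 4·M_3 + 1·M_4 = 6(Δ_3 - Δ_2) = -24
Natural end conditions: M_0 = M_4 = 0.
Forward elimination and back-substitution give M_0 = 0, M_1 = 489/28, M_2 = -111/7, M_3 = -57/28, M_4 = 0.
On [2, 3], g(x) = -5 - 163/56·(x - 2) + 0·(x - 2)² + 163/56·(x - 2)³.
With (x - 2) = 1/2: g(5/2) = -2729/448.

-6.0915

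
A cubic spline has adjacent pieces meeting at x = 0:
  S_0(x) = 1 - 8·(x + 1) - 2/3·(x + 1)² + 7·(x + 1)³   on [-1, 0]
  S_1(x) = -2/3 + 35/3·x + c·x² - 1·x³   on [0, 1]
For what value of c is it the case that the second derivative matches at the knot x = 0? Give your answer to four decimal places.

20.3333

S_0''(x) = -4/3 + 42·(x + 1), so S_0''(0) = 122/3. On the right, S_1''(0) = 2c, so c = 61/3.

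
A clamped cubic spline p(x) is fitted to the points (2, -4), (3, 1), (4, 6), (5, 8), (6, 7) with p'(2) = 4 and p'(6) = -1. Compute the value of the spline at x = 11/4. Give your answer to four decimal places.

Put M_i = p'' at the i-th knot. Here h = (1, 1, 1, 1) and Δ = (5, 5, 2, -1), so the interior equations h_(i-1)·M_(i-1) + 2(h_(i-1)+h_i)·M_i + h_i·M_(i+1) = 6(Δ_i − Δ_(i-1)) read
  1·M_0 + 4·M_1 + 1·M_2 = 6(Δ_1 - Δ_0) = 0
  1·M_1 + 4·M_2 + 1·M_3 = 6(Δ_2 - Δ_1) = -18
  1·M_2 + 4·M_3 + 1·M_4 = 6(Δ_3 - Δ_2) = -18
Clamped end conditions give two more equations: 2h_0·M_0 + h_0·M_1 = 6(Δ_0 - p'(2)) = 6 and h_3·M_3 + 2h_3·M_4 = 6(p'(6) - Δ_3) = 0.
Forward elimination and back-substitution give M_0 = 41/14, M_1 = 1/7, M_2 = -7/2, M_3 = -29/7, M_4 = 29/14.
On [2, 3], p(x) = -4 + 4·(x - 2) + 41/28·(x - 2)² - 13/28·(x - 2)³.
With (x - 2) = 3/4: p(11/4) = -667/1792.

-0.3722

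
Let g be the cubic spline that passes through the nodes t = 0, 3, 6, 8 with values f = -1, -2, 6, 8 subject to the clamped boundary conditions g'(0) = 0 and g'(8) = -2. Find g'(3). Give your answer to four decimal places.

With M_i denoting the second derivative at x_i, h_i = 3, 3, 2, and Δ_i = (y_(i+1) − y_i)/h_i = -1/3, 8/3, 1:
  3·M_0 + 12·M_1 + 3·M_2 = 6(Δ_1 - Δ_0) = 18
  3·M_1 + 10·M_2 + 2·M_3 = 6(Δ_2 - Δ_1) = -10
Clamped end conditions give two more equations: 2h_0·M_0 + h_0·M_1 = 6(Δ_0 - g'(0)) = -2 and h_2·M_2 + 2h_2·M_3 = 6(g'(8) - Δ_2) = -18.
Hence M_0 = -77/57, M_1 = 116/57, M_2 = -15/19, M_3 = -78/19.
On [3, 6], g'(t) = b_1 + 2c_1·(t - 3) + 3d_1·(t - 3)² with b_1 = Δ_1 - h_1(2M_1 + M_2)/6 = 39/38, c_1 = M_1/2 = 58/57, d_1 = (M_2 - M_1)/(6h_1) = -161/1026. So g'(3) = 39/38.

1.0263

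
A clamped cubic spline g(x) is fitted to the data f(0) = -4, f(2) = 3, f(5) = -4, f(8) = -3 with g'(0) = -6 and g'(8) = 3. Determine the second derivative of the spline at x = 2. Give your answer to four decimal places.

-8.0789

With m_i denoting the second derivative at x_i, h_i = 2, 3, 3, and Δ_i = (y_(i+1) − y_i)/h_i = 7/2, -7/3, 1/3:
  2·m_0 + 10·m_1 + 3·m_2 = 6(Δ_1 - Δ_0) = -35
  3·m_1 + 12·m_2 + 3·m_3 = 6(Δ_2 - Δ_1) = 16
Clamped end conditions give two more equations: 2h_0·m_0 + h_0·m_1 = 6(Δ_0 - g'(0)) = 57 and h_2·m_2 + 2h_2·m_3 = 6(g'(8) - Δ_2) = 16.
Solving: m_0 = 695/38, m_1 = -307/38, m_2 = 175/57, m_3 = 43/38.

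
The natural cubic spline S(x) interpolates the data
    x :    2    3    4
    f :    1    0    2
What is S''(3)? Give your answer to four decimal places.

With M_i denoting the second derivative at x_i, h_i = 1, 1, and Δ_i = (y_(i+1) − y_i)/h_i = -1, 2:
  1·M_0 + 4·M_1 + 1·M_2 = 6(Δ_1 - Δ_0) = 18
Natural end conditions: M_0 = M_2 = 0.
Solving: M_0 = 0, M_1 = 9/2, M_2 = 0.

4.5000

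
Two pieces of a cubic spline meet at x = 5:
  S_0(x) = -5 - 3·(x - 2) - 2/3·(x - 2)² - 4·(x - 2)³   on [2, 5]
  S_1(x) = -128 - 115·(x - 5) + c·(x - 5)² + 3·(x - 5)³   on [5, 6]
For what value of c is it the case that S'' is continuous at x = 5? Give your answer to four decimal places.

-36.6667

S_0''(x) = -4/3 - 24·(x - 2), so S_0''(5) = -220/3. On the right, S_1''(5) = 2c, so c = -110/3.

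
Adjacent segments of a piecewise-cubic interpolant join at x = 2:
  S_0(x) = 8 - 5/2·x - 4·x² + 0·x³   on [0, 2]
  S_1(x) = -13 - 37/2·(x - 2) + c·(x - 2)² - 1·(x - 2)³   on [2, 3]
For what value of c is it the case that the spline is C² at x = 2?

S_0''(x) = -8 + 0·x, so S_0''(2) = -8. On the right, S_1''(2) = 2c, so c = -4.

-4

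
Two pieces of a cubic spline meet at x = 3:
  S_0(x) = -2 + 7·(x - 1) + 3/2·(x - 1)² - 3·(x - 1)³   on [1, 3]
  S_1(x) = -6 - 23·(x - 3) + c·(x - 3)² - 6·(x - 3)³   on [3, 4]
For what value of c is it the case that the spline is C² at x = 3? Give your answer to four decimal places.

S_0''(x) = 3 - 18·(x - 1), so S_0''(3) = -33. On the right, S_1''(3) = 2c, so c = -33/2.

-16.5000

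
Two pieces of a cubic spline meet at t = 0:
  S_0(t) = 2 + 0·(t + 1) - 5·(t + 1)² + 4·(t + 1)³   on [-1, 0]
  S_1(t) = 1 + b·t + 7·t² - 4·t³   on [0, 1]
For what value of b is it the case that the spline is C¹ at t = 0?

2

S_0'(t) = 0 - 10·(t + 1) + 12·(t + 1)², so S_0'(0) = 2. On the right, S_1'(0) = b, so b = 2.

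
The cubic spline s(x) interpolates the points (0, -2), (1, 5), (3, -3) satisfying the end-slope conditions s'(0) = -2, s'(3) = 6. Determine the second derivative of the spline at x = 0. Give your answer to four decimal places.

Write M_i for s''(x_i). With h_i = 1, 2 and divided differences Δ_i = 7, -4, the continuity of s' gives the tridiagonal system
  1·M_0 + 6·M_1 + 2·M_2 = 6(Δ_1 - Δ_0) = -66
Clamped end conditions give two more equations: 2h_0·M_0 + h_0·M_1 = 6(Δ_0 - s'(0)) = 54 and h_1·M_1 + 2h_1·M_2 = 6(s'(3) - Δ_1) = 60.
Solving: M_0 = 122/3, M_1 = -82/3, M_2 = 86/3.

40.6667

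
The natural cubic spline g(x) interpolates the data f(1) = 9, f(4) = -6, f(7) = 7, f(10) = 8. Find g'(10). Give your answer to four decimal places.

-1.3556

Let M_i = g''(x_i). Step sizes h_i = 3, 3, 3; slopes of the chords Δ_i = (y_(i+1) - y_i)/h_i = -5, 13/3, 1/3.
  3·M_0 + 12·M_1 + 3·M_2 = 6(Δ_1 - Δ_0) = 56
  3·M_1 + 12·M_2 + 3·M_3 = 6(Δ_2 - Δ_1) = -24
Natural end conditions: M_0 = M_3 = 0.
Solving: M_0 = 0, M_1 = 248/45, M_2 = -152/45, M_3 = 0.
On [7, 10], g'(x) = b_2 + 2c_2·(x - 7) + 3d_2·(x - 7)² with b_2 = Δ_2 - h_2(2M_2 + M_3)/6 = 167/45, c_2 = M_2/2 = -76/45, d_2 = (M_3 - M_2)/(6h_2) = 76/405. So g'(10) = -61/45.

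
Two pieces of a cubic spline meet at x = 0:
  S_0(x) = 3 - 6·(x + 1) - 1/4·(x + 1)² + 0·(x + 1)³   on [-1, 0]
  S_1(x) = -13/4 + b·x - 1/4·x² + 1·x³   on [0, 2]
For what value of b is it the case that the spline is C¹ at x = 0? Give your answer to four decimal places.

S_0'(x) = -6 - 1/2·(x + 1) + 0·(x + 1)², so S_0'(0) = -13/2. On the right, S_1'(0) = b, so b = -13/2.

-6.5000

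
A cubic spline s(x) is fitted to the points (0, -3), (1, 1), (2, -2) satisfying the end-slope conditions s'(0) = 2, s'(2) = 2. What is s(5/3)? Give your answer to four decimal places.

Put M_i = s'' at the i-th knot. Here h = (1, 1) and Δ = (4, -3), so the interior equations h_(i-1)·M_(i-1) + 2(h_(i-1)+h_i)·M_i + h_i·M_(i+1) = 6(Δ_i − Δ_(i-1)) read
  1·M_0 + 4·M_1 + 1·M_2 = 6(Δ_1 - Δ_0) = -42
Clamped end conditions give two more equations: 2h_0·M_0 + h_0·M_1 = 6(Δ_0 - s'(0)) = 12 and h_1·M_1 + 2h_1·M_2 = 6(s'(2) - Δ_1) = 30.
Forward elimination and back-substitution give M_0 = 33/2, M_1 = -21, M_2 = 51/2.
On [1, 2], s(x) = 1 - 1/4·(x - 1) - 21/2·(x - 1)² + 31/4·(x - 1)³.
With (x - 1) = 2/3: s(5/3) = -83/54.

-1.5370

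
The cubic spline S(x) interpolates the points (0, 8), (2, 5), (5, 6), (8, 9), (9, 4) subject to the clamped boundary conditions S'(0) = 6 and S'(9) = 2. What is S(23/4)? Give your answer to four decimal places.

Write M_i for S''(x_i). With h_i = 2, 3, 3, 1 and divided differences Δ_i = -3/2, 1/3, 1, -5, the continuity of S' gives the tridiagonal system
  2·M_0 + 10·M_1 + 3·M_2 = 6(Δ_1 - Δ_0) = 11
  3·M_1 + 12·M_2 + 3·M_3 = 6(Δ_2 - Δ_1) = 4
  3·M_2 + 8·M_3 + 1·M_4 = 6(Δ_3 - Δ_2) = -36
Clamped end conditions give two more equations: 2h_0·M_0 + h_0·M_1 = 6(Δ_0 - S'(0)) = -45 and h_3·M_3 + 2h_3·M_4 = 6(S'(9) - Δ_3) = 42.
Hence M_0 = -1079/84, M_1 = 67/21, M_2 = 67/42, M_3 = -173/21, M_4 = 1055/42.
On [5, 8], S(x) = 6 + 74/21·(x - 5) + 67/84·(x - 5)² - 59/108·(x - 5)³.
With (x - 5) = 3/4: S(23/4) = 15879/1792.

8.8610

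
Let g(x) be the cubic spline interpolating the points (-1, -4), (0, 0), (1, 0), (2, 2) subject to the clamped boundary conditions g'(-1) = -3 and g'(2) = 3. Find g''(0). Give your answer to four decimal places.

With M_i denoting the second derivative at x_i, h_i = 1, 1, 1, and Δ_i = (y_(i+1) − y_i)/h_i = 4, 0, 2:
  1·M_0 + 4·M_1 + 1·M_2 = 6(Δ_1 - Δ_0) = -24
  1·M_1 + 4·M_2 + 1·M_3 = 6(Δ_2 - Δ_1) = 12
Clamped end conditions give two more equations: 2h_0·M_0 + h_0·M_1 = 6(Δ_0 - g'(-1)) = 42 and h_2·M_2 + 2h_2·M_3 = 6(g'(2) - Δ_2) = 6.
Hence M_0 = 142/5, M_1 = -74/5, M_2 = 34/5, M_3 = -2/5.

-14.8000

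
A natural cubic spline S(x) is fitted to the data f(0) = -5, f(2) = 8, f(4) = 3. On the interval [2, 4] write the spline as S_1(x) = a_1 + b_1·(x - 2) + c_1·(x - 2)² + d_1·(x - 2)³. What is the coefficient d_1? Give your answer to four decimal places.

Put σ_i = S'' at the i-th knot. Here h = (2, 2) and Δ = (13/2, -5/2), so the interior equations h_(i-1)·σ_(i-1) + 2(h_(i-1)+h_i)·σ_i + h_i·σ_(i+1) = 6(Δ_i − Δ_(i-1)) read
  2·σ_0 + 8·σ_1 + 2·σ_2 = 6(Δ_1 - Δ_0) = -54
Natural end conditions: σ_0 = σ_2 = 0.
Hence σ_0 = 0, σ_1 = -27/4, σ_2 = 0.
On [2, 4], with S_1(x) = a_1 + b_1·(x - 2) + c_1·(x - 2)² + d_1·(x - 2)³: c_1 = σ_1/2 = -27/8, d_1 = (σ_2 - σ_1)/(6h_1) = 9/16, b_1 = Δ_1 - h_1(2σ_1 + σ_2)/6 = 2.

0.5625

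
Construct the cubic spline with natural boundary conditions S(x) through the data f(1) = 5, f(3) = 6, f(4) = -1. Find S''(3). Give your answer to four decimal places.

-7.5000

With m_i denoting the second derivative at x_i, h_i = 2, 1, and Δ_i = (y_(i+1) − y_i)/h_i = 1/2, -7:
  2·m_0 + 6·m_1 + 1·m_2 = 6(Δ_1 - Δ_0) = -45
Natural end conditions: m_0 = m_2 = 0.
Solving: m_0 = 0, m_1 = -15/2, m_2 = 0.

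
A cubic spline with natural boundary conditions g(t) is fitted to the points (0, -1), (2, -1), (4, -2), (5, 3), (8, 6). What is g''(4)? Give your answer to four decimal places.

6.8372

Write M_i for g''(x_i). With h_i = 2, 2, 1, 3 and divided differences Δ_i = 0, -1/2, 5, 1, the continuity of g' gives the tridiagonal system
  2·M_0 + 8·M_1 + 2·M_2 = 6(Δ_1 - Δ_0) = -3
  2·M_1 + 6·M_2 + 1·M_3 = 6(Δ_2 - Δ_1) = 33
  1·M_2 + 8·M_3 + 3·M_4 = 6(Δ_3 - Δ_2) = -24
Natural end conditions: M_0 = M_4 = 0.
Hence M_0 = 0, M_1 = -717/344, M_2 = 294/43, M_3 = -663/172, M_4 = 0.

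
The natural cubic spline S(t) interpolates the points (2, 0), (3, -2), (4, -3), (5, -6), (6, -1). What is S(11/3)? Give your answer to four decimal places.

Let σ_i = S''(x_i). Step sizes h_i = 1, 1, 1, 1; slopes of the chords Δ_i = (y_(i+1) - y_i)/h_i = -2, -1, -3, 5.
  1·σ_0 + 4·σ_1 + 1·σ_2 = 6(Δ_1 - Δ_0) = 6
  1·σ_1 + 4·σ_2 + 1·σ_3 = 6(Δ_2 - Δ_1) = -12
  1·σ_2 + 4·σ_3 + 1·σ_4 = 6(Δ_3 - Δ_2) = 48
Natural end conditions: σ_0 = σ_4 = 0.
Hence σ_0 = 0, σ_1 = 93/28, σ_2 = -51/7, σ_3 = 387/28, σ_4 = 0.
On [3, 4], S(t) = -2 - 25/28·(t - 3) + 93/56·(t - 3)² - 99/56·(t - 3)³.
With (t - 3) = 2/3: S(11/3) = -50/21.

-2.3810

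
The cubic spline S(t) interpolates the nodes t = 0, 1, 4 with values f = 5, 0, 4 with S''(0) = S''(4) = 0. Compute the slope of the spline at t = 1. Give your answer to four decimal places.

-3.4167

With σ_i denoting the second derivative at x_i, h_i = 1, 3, and Δ_i = (y_(i+1) − y_i)/h_i = -5, 4/3:
  1·σ_0 + 8·σ_1 + 3·σ_2 = 6(Δ_1 - Δ_0) = 38
Natural end conditions: σ_0 = σ_2 = 0.
Hence σ_0 = 0, σ_1 = 19/4, σ_2 = 0.
On [1, 4], S'(t) = b_1 + 2c_1·(t - 1) + 3d_1·(t - 1)² with b_1 = Δ_1 - h_1(2σ_1 + σ_2)/6 = -41/12, c_1 = σ_1/2 = 19/8, d_1 = (σ_2 - σ_1)/(6h_1) = -19/72. So S'(1) = -41/12.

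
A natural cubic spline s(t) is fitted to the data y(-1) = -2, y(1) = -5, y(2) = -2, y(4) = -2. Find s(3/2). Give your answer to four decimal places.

With M_i denoting the second derivative at x_i, h_i = 2, 1, 2, and Δ_i = (y_(i+1) − y_i)/h_i = -3/2, 3, 0:
  2·M_0 + 6·M_1 + 1·M_2 = 6(Δ_1 - Δ_0) = 27
  1·M_1 + 6·M_2 + 2·M_3 = 6(Δ_2 - Δ_1) = -18
Natural end conditions: M_0 = M_3 = 0.
Solving: M_0 = 0, M_1 = 36/7, M_2 = -27/7, M_3 = 0.
On [1, 2], s(t) = -5 + 27/14·(t - 1) + 18/7·(t - 1)² - 3/2·(t - 1)³.
With (t - 1) = 1/2: s(3/2) = -401/112.

-3.5804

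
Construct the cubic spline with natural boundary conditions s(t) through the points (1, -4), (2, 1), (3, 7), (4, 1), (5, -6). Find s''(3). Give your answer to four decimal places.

-20.5714

With M_i denoting the second derivative at x_i, h_i = 1, 1, 1, 1, and Δ_i = (y_(i+1) − y_i)/h_i = 5, 6, -6, -7:
  1·M_0 + 4·M_1 + 1·M_2 = 6(Δ_1 - Δ_0) = 6
  1·M_1 + 4·M_2 + 1·M_3 = 6(Δ_2 - Δ_1) = -72
  1·M_2 + 4·M_3 + 1·M_4 = 6(Δ_3 - Δ_2) = -6
Natural end conditions: M_0 = M_4 = 0.
Solving the tridiagonal system: M_0 = 0, M_1 = 93/14, M_2 = -144/7, M_3 = 51/14, M_4 = 0.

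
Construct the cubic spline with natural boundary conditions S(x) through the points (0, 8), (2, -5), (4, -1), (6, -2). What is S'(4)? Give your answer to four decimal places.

1.9667

Put σ_i = S'' at the i-th knot. Here h = (2, 2, 2) and Δ = (-13/2, 2, -1/2), so the interior equations h_(i-1)·σ_(i-1) + 2(h_(i-1)+h_i)·σ_i + h_i·σ_(i+1) = 6(Δ_i − Δ_(i-1)) read
  2·σ_0 + 8·σ_1 + 2·σ_2 = 6(Δ_1 - Δ_0) = 51
  2·σ_1 + 8·σ_2 + 2·σ_3 = 6(Δ_2 - Δ_1) = -15
Natural end conditions: σ_0 = σ_3 = 0.
Forward elimination and back-substitution give σ_0 = 0, σ_1 = 73/10, σ_2 = -37/10, σ_3 = 0.
On [4, 6], S'(x) = b_2 + 2c_2·(x - 4) + 3d_2·(x - 4)² with b_2 = Δ_2 - h_2(2σ_2 + σ_3)/6 = 59/30, c_2 = σ_2/2 = -37/20, d_2 = (σ_3 - σ_2)/(6h_2) = 37/120. So S'(4) = 59/30.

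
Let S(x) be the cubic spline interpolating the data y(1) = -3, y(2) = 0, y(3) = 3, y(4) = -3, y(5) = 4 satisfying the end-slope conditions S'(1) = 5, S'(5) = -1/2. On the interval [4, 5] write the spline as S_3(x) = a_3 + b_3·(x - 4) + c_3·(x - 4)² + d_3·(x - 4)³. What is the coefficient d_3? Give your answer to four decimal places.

Let σ_i = S''(x_i). Step sizes h_i = 1, 1, 1, 1; slopes of the chords Δ_i = (y_(i+1) - y_i)/h_i = 3, 3, -6, 7.
  1·σ_0 + 4·σ_1 + 1·σ_2 = 6(Δ_1 - Δ_0) = 0
  1·σ_1 + 4·σ_2 + 1·σ_3 = 6(Δ_2 - Δ_1) = -54
  1·σ_2 + 4·σ_3 + 1·σ_4 = 6(Δ_3 - Δ_2) = 78
Clamped end conditions give two more equations: 2h_0·σ_0 + h_0·σ_1 = 6(Δ_0 - S'(1)) = -12 and h_3·σ_3 + 2h_3·σ_4 = 6(S'(5) - Δ_3) = -45.
Hence σ_0 = -83/8, σ_1 = 35/4, σ_2 = -197/8, σ_3 = 143/4, σ_4 = -323/8.
On [4, 5], with S_3(x) = a_3 + b_3·(x - 4) + c_3·(x - 4)² + d_3·(x - 4)³: c_3 = σ_3/2 = 143/8, d_3 = (σ_4 - σ_3)/(6h_3) = -203/16, b_3 = Δ_3 - h_3(2σ_3 + σ_4)/6 = 29/16.

-12.6875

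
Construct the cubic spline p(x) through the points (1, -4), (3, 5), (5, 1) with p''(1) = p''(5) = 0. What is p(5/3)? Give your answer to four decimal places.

-0.0370

With M_i denoting the second derivative at x_i, h_i = 2, 2, and Δ_i = (y_(i+1) − y_i)/h_i = 9/2, -2:
  2·M_0 + 8·M_1 + 2·M_2 = 6(Δ_1 - Δ_0) = -39
Natural end conditions: M_0 = M_2 = 0.
Forward elimination and back-substitution give M_0 = 0, M_1 = -39/8, M_2 = 0.
On [1, 3], p(x) = -4 + 49/8·(x - 1) + 0·(x - 1)² - 13/32·(x - 1)³.
With (x - 1) = 2/3: p(5/3) = -1/27.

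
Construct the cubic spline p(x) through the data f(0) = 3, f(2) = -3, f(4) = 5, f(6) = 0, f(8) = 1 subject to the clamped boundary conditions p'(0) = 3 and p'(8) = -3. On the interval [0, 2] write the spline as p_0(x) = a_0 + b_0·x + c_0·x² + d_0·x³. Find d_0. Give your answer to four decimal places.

Put M_i = p'' at the i-th knot. Here h = (2, 2, 2, 2) and Δ = (-3, 4, -5/2, 1/2), so the interior equations h_(i-1)·M_(i-1) + 2(h_(i-1)+h_i)·M_i + h_i·M_(i+1) = 6(Δ_i − Δ_(i-1)) read
  2·M_0 + 8·M_1 + 2·M_2 = 6(Δ_1 - Δ_0) = 42
  2·M_1 + 8·M_2 + 2·M_3 = 6(Δ_2 - Δ_1) = -39
  2·M_2 + 8·M_3 + 2·M_4 = 6(Δ_3 - Δ_2) = 18
Clamped end conditions give two more equations: 2h_0·M_0 + h_0·M_1 = 6(Δ_0 - p'(0)) = -36 and h_3·M_3 + 2h_3·M_4 = 6(p'(8) - Δ_3) = -21.
Solving the tridiagonal system: M_0 = -117/8, M_1 = 45/4, M_2 = -75/8, M_3 = 27/4, M_4 = -69/8.
On [0, 2], with p_0(x) = a_0 + b_0·x + c_0·x² + d_0·x³: c_0 = M_0/2 = -117/16, d_0 = (M_1 - M_0)/(6h_0) = 69/32, b_0 = Δ_0 - h_0(2M_0 + M_1)/6 = 3.

2.1563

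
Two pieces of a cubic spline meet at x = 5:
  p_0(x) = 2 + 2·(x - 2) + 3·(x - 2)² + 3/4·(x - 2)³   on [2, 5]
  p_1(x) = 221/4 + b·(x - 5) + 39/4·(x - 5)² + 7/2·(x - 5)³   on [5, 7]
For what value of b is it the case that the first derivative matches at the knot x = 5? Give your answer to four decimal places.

p_0'(x) = 2 + 6·(x - 2) + 9/4·(x - 2)², so p_0'(5) = 161/4. On the right, p_1'(5) = b, so b = 161/4.

40.2500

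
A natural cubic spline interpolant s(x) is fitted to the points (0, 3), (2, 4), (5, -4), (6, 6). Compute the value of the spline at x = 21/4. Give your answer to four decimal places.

-2.1293

Put M_i = s'' at the i-th knot. Here h = (2, 3, 1) and Δ = (1/2, -8/3, 10), so the interior equations h_(i-1)·M_(i-1) + 2(h_(i-1)+h_i)·M_i + h_i·M_(i+1) = 6(Δ_i − Δ_(i-1)) read
  2·M_0 + 10·M_1 + 3·M_2 = 6(Δ_1 - Δ_0) = -19
  3·M_1 + 8·M_2 + 1·M_3 = 6(Δ_2 - Δ_1) = 76
Natural end conditions: M_0 = M_3 = 0.
Hence M_0 = 0, M_1 = -380/71, M_2 = 817/71, M_3 = 0.
On [5, 6], s(x) = -4 + 1313/213·(x - 5) + 817/142·(x - 5)² - 817/426·(x - 5)³.
With (x - 5) = 1/4: s(21/4) = -19351/9088.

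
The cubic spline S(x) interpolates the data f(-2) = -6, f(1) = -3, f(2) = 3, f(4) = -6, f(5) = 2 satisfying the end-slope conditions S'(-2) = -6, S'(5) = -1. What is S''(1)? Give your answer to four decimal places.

Put M_i = S'' at the i-th knot. Here h = (3, 1, 2, 1) and Δ = (1, 6, -9/2, 8), so the interior equations h_(i-1)·M_(i-1) + 2(h_(i-1)+h_i)·M_i + h_i·M_(i+1) = 6(Δ_i − Δ_(i-1)) read
  3·M_0 + 8·M_1 + 1·M_2 = 6(Δ_1 - Δ_0) = 30
  1·M_1 + 6·M_2 + 2·M_3 = 6(Δ_2 - Δ_1) = -63
  2·M_2 + 6·M_3 + 1·M_4 = 6(Δ_3 - Δ_2) = 75
Clamped end conditions give two more equations: 2h_0·M_0 + h_0·M_1 = 6(Δ_0 - S'(-2)) = 42 and h_3·M_3 + 2h_3·M_4 = 6(S'(5) - Δ_3) = -54.
Solving the tridiagonal system: M_0 = 1167/244, M_1 = 541/122, M_2 = -4837/244, M_3 = 1571/61, M_4 = -4865/122.

4.4344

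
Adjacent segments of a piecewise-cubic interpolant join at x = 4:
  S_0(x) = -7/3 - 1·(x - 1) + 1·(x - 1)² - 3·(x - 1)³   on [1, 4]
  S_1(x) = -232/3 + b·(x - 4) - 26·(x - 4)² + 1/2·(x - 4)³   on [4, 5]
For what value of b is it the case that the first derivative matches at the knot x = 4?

-76

S_0'(x) = -1 + 2·(x - 1) - 9·(x - 1)², so S_0'(4) = -76. On the right, S_1'(4) = b, so b = -76.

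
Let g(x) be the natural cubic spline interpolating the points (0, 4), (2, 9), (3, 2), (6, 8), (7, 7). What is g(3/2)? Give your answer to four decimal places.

10.2099

Let M_i = g''(x_i). Step sizes h_i = 2, 1, 3, 1; slopes of the chords Δ_i = (y_(i+1) - y_i)/h_i = 5/2, -7, 2, -1.
  2·M_0 + 6·M_1 + 1·M_2 = 6(Δ_1 - Δ_0) = -57
  1·M_1 + 8·M_2 + 3·M_3 = 6(Δ_2 - Δ_1) = 54
  3·M_2 + 8·M_3 + 1·M_4 = 6(Δ_3 - Δ_2) = -18
Natural end conditions: M_0 = M_4 = 0.
Solving: M_0 = 0, M_1 = -3621/322, M_2 = 1686/161, M_3 = -1989/322, M_4 = 0.
On [0, 2], g(x) = 4 + 1006/161·x + 0·x² - 1207/1288·x³.
With x = 3/2: g(3/2) = 15029/1472.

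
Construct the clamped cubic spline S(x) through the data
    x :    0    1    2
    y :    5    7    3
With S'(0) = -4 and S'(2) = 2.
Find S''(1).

-24

Write M_i for S''(x_i). With h_i = 1, 1 and divided differences Δ_i = 2, -4, the continuity of S' gives the tridiagonal system
  1·M_0 + 4·M_1 + 1·M_2 = 6(Δ_1 - Δ_0) = -36
Clamped end conditions give two more equations: 2h_0·M_0 + h_0·M_1 = 6(Δ_0 - S'(0)) = 36 and h_1·M_1 + 2h_1·M_2 = 6(S'(2) - Δ_1) = 36.
Forward elimination and back-substitution give M_0 = 30, M_1 = -24, M_2 = 30.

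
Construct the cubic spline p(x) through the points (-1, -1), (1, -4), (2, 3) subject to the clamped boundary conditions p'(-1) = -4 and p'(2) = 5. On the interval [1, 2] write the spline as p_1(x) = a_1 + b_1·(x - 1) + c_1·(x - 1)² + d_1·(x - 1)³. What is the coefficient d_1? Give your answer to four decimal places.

-3.7500

Write m_i for p''(x_i). With h_i = 2, 1 and divided differences Δ_i = -3/2, 7, the continuity of p' gives the tridiagonal system
  2·m_0 + 6·m_1 + 1·m_2 = 6(Δ_1 - Δ_0) = 51
Clamped end conditions give two more equations: 2h_0·m_0 + h_0·m_1 = 6(Δ_0 - p'(-1)) = 15 and h_1·m_1 + 2h_1·m_2 = 6(p'(2) - Δ_1) = -12.
Hence m_0 = -7/4, m_1 = 11, m_2 = -23/2.
On [1, 2], with p_1(x) = a_1 + b_1·(x - 1) + c_1·(x - 1)² + d_1·(x - 1)³: c_1 = m_1/2 = 11/2, d_1 = (m_2 - m_1)/(6h_1) = -15/4, b_1 = Δ_1 - h_1(2m_1 + m_2)/6 = 21/4.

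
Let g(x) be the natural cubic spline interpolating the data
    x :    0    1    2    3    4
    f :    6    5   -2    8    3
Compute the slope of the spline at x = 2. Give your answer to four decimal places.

Write σ_i for g''(x_i). With h_i = 1, 1, 1, 1 and divided differences Δ_i = -1, -7, 10, -5, the continuity of g' gives the tridiagonal system
  1·σ_0 + 4·σ_1 + 1·σ_2 = 6(Δ_1 - Δ_0) = -36
  1·σ_1 + 4·σ_2 + 1·σ_3 = 6(Δ_2 - Δ_1) = 102
  1·σ_2 + 4·σ_3 + 1·σ_4 = 6(Δ_3 - Δ_2) = -90
Natural end conditions: σ_0 = σ_4 = 0.
Hence σ_0 = 0, σ_1 = -519/28, σ_2 = 267/7, σ_3 = -897/28, σ_4 = 0.
On [2, 3], g'(x) = b_2 + 2c_2·(x - 2) + 3d_2·(x - 2)² with b_2 = Δ_2 - h_2(2σ_2 + σ_3)/6 = 21/8, c_2 = σ_2/2 = 267/14, d_2 = (σ_3 - σ_2)/(6h_2) = -655/56. So g'(2) = 21/8.

2.6250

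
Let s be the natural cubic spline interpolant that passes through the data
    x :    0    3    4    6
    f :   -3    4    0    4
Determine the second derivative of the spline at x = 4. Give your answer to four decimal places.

Let m_i = s''(x_i). Step sizes h_i = 3, 1, 2; slopes of the chords Δ_i = (y_(i+1) - y_i)/h_i = 7/3, -4, 2.
  3·m_0 + 8·m_1 + 1·m_2 = 6(Δ_1 - Δ_0) = -38
  1·m_1 + 6·m_2 + 2·m_3 = 6(Δ_2 - Δ_1) = 36
Natural end conditions: m_0 = m_3 = 0.
Hence m_0 = 0, m_1 = -264/47, m_2 = 326/47, m_3 = 0.

6.9362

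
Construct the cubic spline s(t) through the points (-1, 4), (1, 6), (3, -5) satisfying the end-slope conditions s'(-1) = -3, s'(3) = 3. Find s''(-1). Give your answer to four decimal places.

Put m_i = s'' at the i-th knot. Here h = (2, 2) and Δ = (1, -11/2), so the interior equations h_(i-1)·m_(i-1) + 2(h_(i-1)+h_i)·m_i + h_i·m_(i+1) = 6(Δ_i − Δ_(i-1)) read
  2·m_0 + 8·m_1 + 2·m_2 = 6(Δ_1 - Δ_0) = -39
Clamped end conditions give two more equations: 2h_0·m_0 + h_0·m_1 = 6(Δ_0 - s'(-1)) = 24 and h_1·m_1 + 2h_1·m_2 = 6(s'(3) - Δ_1) = 51.
Solving the tridiagonal system: m_0 = 99/8, m_1 = -51/4, m_2 = 153/8.

12.3750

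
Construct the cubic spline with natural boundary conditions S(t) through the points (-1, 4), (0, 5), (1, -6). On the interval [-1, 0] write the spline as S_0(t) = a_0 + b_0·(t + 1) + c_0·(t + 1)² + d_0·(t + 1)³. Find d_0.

-3

Put σ_i = S'' at the i-th knot. Here h = (1, 1) and Δ = (1, -11), so the interior equations h_(i-1)·σ_(i-1) + 2(h_(i-1)+h_i)·σ_i + h_i·σ_(i+1) = 6(Δ_i − Δ_(i-1)) read
  1·σ_0 + 4·σ_1 + 1·σ_2 = 6(Δ_1 - Δ_0) = -72
Natural end conditions: σ_0 = σ_2 = 0.
Solving: σ_0 = 0, σ_1 = -18, σ_2 = 0.
On [-1, 0], with S_0(t) = a_0 + b_0·(t + 1) + c_0·(t + 1)² + d_0·(t + 1)³: c_0 = σ_0/2 = 0, d_0 = (σ_1 - σ_0)/(6h_0) = -3, b_0 = Δ_0 - h_0(2σ_0 + σ_1)/6 = 4.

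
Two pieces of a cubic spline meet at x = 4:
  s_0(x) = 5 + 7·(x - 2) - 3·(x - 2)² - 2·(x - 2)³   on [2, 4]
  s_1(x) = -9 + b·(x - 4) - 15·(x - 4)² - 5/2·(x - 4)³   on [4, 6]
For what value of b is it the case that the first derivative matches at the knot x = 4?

s_0'(x) = 7 - 6·(x - 2) - 6·(x - 2)², so s_0'(4) = -29. On the right, s_1'(4) = b, so b = -29.

-29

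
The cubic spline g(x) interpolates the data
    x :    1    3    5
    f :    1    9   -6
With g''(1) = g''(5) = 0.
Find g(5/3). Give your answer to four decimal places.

Let m_i = g''(x_i). Step sizes h_i = 2, 2; slopes of the chords Δ_i = (y_(i+1) - y_i)/h_i = 4, -15/2.
  2·m_0 + 8·m_1 + 2·m_2 = 6(Δ_1 - Δ_0) = -69
Natural end conditions: m_0 = m_2 = 0.
Solving: m_0 = 0, m_1 = -69/8, m_2 = 0.
On [1, 3], g(x) = 1 + 55/8·(x - 1) + 0·(x - 1)² - 23/32·(x - 1)³.
With (x - 1) = 2/3: g(5/3) = 145/27.

5.3704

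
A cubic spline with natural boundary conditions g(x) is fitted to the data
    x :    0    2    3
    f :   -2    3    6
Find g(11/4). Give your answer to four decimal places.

5.2305

Let M_i = g''(x_i). Step sizes h_i = 2, 1; slopes of the chords Δ_i = (y_(i+1) - y_i)/h_i = 5/2, 3.
  2·M_0 + 6·M_1 + 1·M_2 = 6(Δ_1 - Δ_0) = 3
Natural end conditions: M_0 = M_2 = 0.
Solving: M_0 = 0, M_1 = 1/2, M_2 = 0.
On [2, 3], g(x) = 3 + 17/6·(x - 2) + 1/4·(x - 2)² - 1/12·(x - 2)³.
With (x - 2) = 3/4: g(11/4) = 1339/256.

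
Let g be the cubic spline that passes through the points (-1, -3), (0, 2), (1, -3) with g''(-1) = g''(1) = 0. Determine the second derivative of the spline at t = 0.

Let M_i = g''(x_i). Step sizes h_i = 1, 1; slopes of the chords Δ_i = (y_(i+1) - y_i)/h_i = 5, -5.
  1·M_0 + 4·M_1 + 1·M_2 = 6(Δ_1 - Δ_0) = -60
Natural end conditions: M_0 = M_2 = 0.
Forward elimination and back-substitution give M_0 = 0, M_1 = -15, M_2 = 0.

-15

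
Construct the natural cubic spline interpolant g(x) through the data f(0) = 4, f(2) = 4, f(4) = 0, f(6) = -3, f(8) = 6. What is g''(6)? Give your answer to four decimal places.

Put M_i = g'' at the i-th knot. Here h = (2, 2, 2, 2) and Δ = (0, -2, -3/2, 9/2), so the interior equations h_(i-1)·M_(i-1) + 2(h_(i-1)+h_i)·M_i + h_i·M_(i+1) = 6(Δ_i − Δ_(i-1)) read
  2·M_0 + 8·M_1 + 2·M_2 = 6(Δ_1 - Δ_0) = -12
  2·M_1 + 8·M_2 + 2·M_3 = 6(Δ_2 - Δ_1) = 3
  2·M_2 + 8·M_3 + 2·M_4 = 6(Δ_3 - Δ_2) = 36
Natural end conditions: M_0 = M_4 = 0.
Solving the tridiagonal system: M_0 = 0, M_1 = -39/28, M_2 = -3/7, M_3 = 129/28, M_4 = 0.

4.6071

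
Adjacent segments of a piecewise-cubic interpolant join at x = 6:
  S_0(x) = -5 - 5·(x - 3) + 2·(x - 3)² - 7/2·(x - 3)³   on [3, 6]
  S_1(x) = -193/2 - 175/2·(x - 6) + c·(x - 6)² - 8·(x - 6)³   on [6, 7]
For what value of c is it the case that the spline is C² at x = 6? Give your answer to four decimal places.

S_0''(x) = 4 - 21·(x - 3), so S_0''(6) = -59. On the right, S_1''(6) = 2c, so c = -59/2.

-29.5000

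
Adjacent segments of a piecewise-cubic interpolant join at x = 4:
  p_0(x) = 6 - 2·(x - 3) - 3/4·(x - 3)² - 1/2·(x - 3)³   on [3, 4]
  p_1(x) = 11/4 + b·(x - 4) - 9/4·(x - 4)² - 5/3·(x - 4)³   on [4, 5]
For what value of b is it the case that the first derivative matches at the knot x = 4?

-5

p_0'(x) = -2 - 3/2·(x - 3) - 3/2·(x - 3)², so p_0'(4) = -5. On the right, p_1'(4) = b, so b = -5.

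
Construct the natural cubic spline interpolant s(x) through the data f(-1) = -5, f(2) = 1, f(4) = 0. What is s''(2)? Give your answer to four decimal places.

-1.5000

Write M_i for s''(x_i). With h_i = 3, 2 and divided differences Δ_i = 2, -1/2, the continuity of s' gives the tridiagonal system
  3·M_0 + 10·M_1 + 2·M_2 = 6(Δ_1 - Δ_0) = -15
Natural end conditions: M_0 = M_2 = 0.
Solving: M_0 = 0, M_1 = -3/2, M_2 = 0.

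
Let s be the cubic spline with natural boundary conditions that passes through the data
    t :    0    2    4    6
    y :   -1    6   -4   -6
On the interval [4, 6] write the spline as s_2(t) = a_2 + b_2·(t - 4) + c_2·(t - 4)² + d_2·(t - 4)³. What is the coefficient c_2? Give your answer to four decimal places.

2.4500

Put σ_i = s'' at the i-th knot. Here h = (2, 2, 2) and Δ = (7/2, -5, -1), so the interior equations h_(i-1)·σ_(i-1) + 2(h_(i-1)+h_i)·σ_i + h_i·σ_(i+1) = 6(Δ_i − Δ_(i-1)) read
  2·σ_0 + 8·σ_1 + 2·σ_2 = 6(Δ_1 - Δ_0) = -51
  2·σ_1 + 8·σ_2 + 2·σ_3 = 6(Δ_2 - Δ_1) = 24
Natural end conditions: σ_0 = σ_3 = 0.
Hence σ_0 = 0, σ_1 = -38/5, σ_2 = 49/10, σ_3 = 0.
On [4, 6], with s_2(t) = a_2 + b_2·(t - 4) + c_2·(t - 4)² + d_2·(t - 4)³: c_2 = σ_2/2 = 49/20, d_2 = (σ_3 - σ_2)/(6h_2) = -49/120, b_2 = Δ_2 - h_2(2σ_2 + σ_3)/6 = -64/15.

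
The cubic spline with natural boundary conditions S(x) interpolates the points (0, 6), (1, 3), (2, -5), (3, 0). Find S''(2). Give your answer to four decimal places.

22.8000

With M_i denoting the second derivative at x_i, h_i = 1, 1, 1, and Δ_i = (y_(i+1) − y_i)/h_i = -3, -8, 5:
  1·M_0 + 4·M_1 + 1·M_2 = 6(Δ_1 - Δ_0) = -30
  1·M_1 + 4·M_2 + 1·M_3 = 6(Δ_2 - Δ_1) = 78
Natural end conditions: M_0 = M_3 = 0.
Solving: M_0 = 0, M_1 = -66/5, M_2 = 114/5, M_3 = 0.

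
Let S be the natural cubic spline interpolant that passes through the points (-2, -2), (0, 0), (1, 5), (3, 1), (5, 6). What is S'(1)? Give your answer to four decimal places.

2.6445

With σ_i denoting the second derivative at x_i, h_i = 2, 1, 2, 2, and Δ_i = (y_(i+1) − y_i)/h_i = 1, 5, -2, 5/2:
  2·σ_0 + 6·σ_1 + 1·σ_2 = 6(Δ_1 - Δ_0) = 24
  1·σ_1 + 6·σ_2 + 2·σ_3 = 6(Δ_2 - Δ_1) = -42
  2·σ_2 + 8·σ_3 + 2·σ_4 = 6(Δ_3 - Δ_2) = 27
Natural end conditions: σ_0 = σ_4 = 0.
Forward elimination and back-substitution give σ_0 = 0, σ_1 = 723/128, σ_2 = -633/64, σ_3 = 1497/256, σ_4 = 0.
On [1, 3], S'(x) = b_2 + 2c_2·(x - 1) + 3d_2·(x - 1)² with b_2 = Δ_2 - h_2(2σ_2 + σ_3)/6 = 677/256, c_2 = σ_2/2 = -633/128, d_2 = (σ_3 - σ_2)/(6h_2) = 1343/1024. So S'(1) = 677/256.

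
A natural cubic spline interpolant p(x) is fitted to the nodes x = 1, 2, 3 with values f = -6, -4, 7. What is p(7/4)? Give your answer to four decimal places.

-5.2383

With σ_i denoting the second derivative at x_i, h_i = 1, 1, and Δ_i = (y_(i+1) − y_i)/h_i = 2, 11:
  1·σ_0 + 4·σ_1 + 1·σ_2 = 6(Δ_1 - Δ_0) = 54
Natural end conditions: σ_0 = σ_2 = 0.
Solving: σ_0 = 0, σ_1 = 27/2, σ_2 = 0.
On [1, 2], p(x) = -6 - 1/4·(x - 1) + 0·(x - 1)² + 9/4·(x - 1)³.
With (x - 1) = 3/4: p(7/4) = -1341/256.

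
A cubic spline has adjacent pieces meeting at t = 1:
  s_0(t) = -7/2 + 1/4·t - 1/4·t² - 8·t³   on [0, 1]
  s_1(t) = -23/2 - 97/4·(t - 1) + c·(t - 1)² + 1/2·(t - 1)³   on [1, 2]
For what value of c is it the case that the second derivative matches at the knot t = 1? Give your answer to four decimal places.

s_0''(t) = -1/2 - 48·t, so s_0''(1) = -97/2. On the right, s_1''(1) = 2c, so c = -97/4.

-24.2500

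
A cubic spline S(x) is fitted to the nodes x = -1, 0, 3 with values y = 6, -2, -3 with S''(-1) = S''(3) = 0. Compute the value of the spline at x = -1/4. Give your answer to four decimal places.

-0.3145

Let m_i = S''(x_i). Step sizes h_i = 1, 3; slopes of the chords Δ_i = (y_(i+1) - y_i)/h_i = -8, -1/3.
  1·m_0 + 8·m_1 + 3·m_2 = 6(Δ_1 - Δ_0) = 46
Natural end conditions: m_0 = m_2 = 0.
Forward elimination and back-substitution give m_0 = 0, m_1 = 23/4, m_2 = 0.
On [-1, 0], S(x) = 6 - 215/24·(x + 1) + 0·(x + 1)² + 23/24·(x + 1)³.
With (x + 1) = 3/4: S(-1/4) = -161/512.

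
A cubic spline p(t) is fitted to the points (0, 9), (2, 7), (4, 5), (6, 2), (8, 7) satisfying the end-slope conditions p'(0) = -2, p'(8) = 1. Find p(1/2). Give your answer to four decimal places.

Let m_i = p''(x_i). Step sizes h_i = 2, 2, 2, 2; slopes of the chords Δ_i = (y_(i+1) - y_i)/h_i = -1, -1, -3/2, 5/2.
  2·m_0 + 8·m_1 + 2·m_2 = 6(Δ_1 - Δ_0) = 0
  2·m_1 + 8·m_2 + 2·m_3 = 6(Δ_2 - Δ_1) = -3
  2·m_2 + 8·m_3 + 2·m_4 = 6(Δ_3 - Δ_2) = 24
Clamped end conditions give two more equations: 2h_0·m_0 + h_0·m_1 = 6(Δ_0 - p'(0)) = 6 and h_3·m_3 + 2h_3·m_4 = 6(p'(8) - Δ_3) = -9.
Solving: m_0 = 3/2, m_1 = 0, m_2 = -3/2, m_3 = 9/2, m_4 = -9/2.
On [0, 2], p(t) = 9 - 2·t + 3/4·t² - 1/8·t³.
With t = 1/2: p(1/2) = 523/64.

8.1719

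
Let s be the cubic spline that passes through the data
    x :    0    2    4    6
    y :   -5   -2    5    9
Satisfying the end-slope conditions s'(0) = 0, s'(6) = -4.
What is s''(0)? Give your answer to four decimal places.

With σ_i denoting the second derivative at x_i, h_i = 2, 2, 2, and Δ_i = (y_(i+1) − y_i)/h_i = 3/2, 7/2, 2:
  2·σ_0 + 8·σ_1 + 2·σ_2 = 6(Δ_1 - Δ_0) = 12
  2·σ_1 + 8·σ_2 + 2·σ_3 = 6(Δ_2 - Δ_1) = -9
Clamped end conditions give two more equations: 2h_0·σ_0 + h_0·σ_1 = 6(Δ_0 - s'(0)) = 9 and h_2·σ_2 + 2h_2·σ_3 = 6(s'(6) - Δ_2) = -36.
Solving: σ_0 = 28/15, σ_1 = 23/30, σ_2 = 16/15, σ_3 = -143/15.

1.8667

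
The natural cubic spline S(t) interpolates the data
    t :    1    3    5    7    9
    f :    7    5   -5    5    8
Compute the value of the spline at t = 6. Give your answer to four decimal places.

With σ_i denoting the second derivative at x_i, h_i = 2, 2, 2, 2, and Δ_i = (y_(i+1) − y_i)/h_i = -1, -5, 5, 3/2:
  2·σ_0 + 8·σ_1 + 2·σ_2 = 6(Δ_1 - Δ_0) = -24
  2·σ_1 + 8·σ_2 + 2·σ_3 = 6(Δ_2 - Δ_1) = 60
  2·σ_2 + 8·σ_3 + 2·σ_4 = 6(Δ_3 - Δ_2) = -21
Natural end conditions: σ_0 = σ_4 = 0.
Solving: σ_0 = 0, σ_1 = -621/112, σ_2 = 285/28, σ_3 = -579/112, σ_4 = 0.
On [5, 7], S(t) = -5 - 1/16·(t - 5) + 285/56·(t - 5)² - 573/448·(t - 5)³.
With (t - 5) = 1: S(6) = -561/448.

-1.2522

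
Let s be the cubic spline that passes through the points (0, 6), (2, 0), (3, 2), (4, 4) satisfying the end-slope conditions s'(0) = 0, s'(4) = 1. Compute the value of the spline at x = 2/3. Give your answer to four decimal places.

4.5118

Put M_i = s'' at the i-th knot. Here h = (2, 1, 1) and Δ = (-3, 2, 2), so the interior equations h_(i-1)·M_(i-1) + 2(h_(i-1)+h_i)·M_i + h_i·M_(i+1) = 6(Δ_i − Δ_(i-1)) read
  2·M_0 + 6·M_1 + 1·M_2 = 6(Δ_1 - Δ_0) = 30
  1·M_1 + 4·M_2 + 1·M_3 = 6(Δ_2 - Δ_1) = 0
Clamped end conditions give two more equations: 2h_0·M_0 + h_0·M_1 = 6(Δ_0 - s'(0)) = -18 and h_2·M_2 + 2h_2·M_3 = 6(s'(4) - Δ_2) = -6.
Forward elimination and back-substitution give M_0 = -94/11, M_1 = 89/11, M_2 = -16/11, M_3 = -25/11.
On [0, 2], s(x) = 6 + 0·x - 47/11·x² + 61/44·x³.
With x = 2/3: s(2/3) = 1340/297.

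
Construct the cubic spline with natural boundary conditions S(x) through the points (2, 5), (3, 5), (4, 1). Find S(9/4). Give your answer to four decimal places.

5.2344

With M_i denoting the second derivative at x_i, h_i = 1, 1, and Δ_i = (y_(i+1) − y_i)/h_i = 0, -4:
  1·M_0 + 4·M_1 + 1·M_2 = 6(Δ_1 - Δ_0) = -24
Natural end conditions: M_0 = M_2 = 0.
Solving: M_0 = 0, M_1 = -6, M_2 = 0.
On [2, 3], S(x) = 5 + 1·(x - 2) + 0·(x - 2)² - 1·(x - 2)³.
With (x - 2) = 1/4: S(9/4) = 335/64.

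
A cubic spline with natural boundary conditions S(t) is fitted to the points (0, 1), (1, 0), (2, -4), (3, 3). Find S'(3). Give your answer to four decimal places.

With σ_i denoting the second derivative at x_i, h_i = 1, 1, 1, and Δ_i = (y_(i+1) − y_i)/h_i = -1, -4, 7:
  1·σ_0 + 4·σ_1 + 1·σ_2 = 6(Δ_1 - Δ_0) = -18
  1·σ_1 + 4·σ_2 + 1·σ_3 = 6(Δ_2 - Δ_1) = 66
Natural end conditions: σ_0 = σ_3 = 0.
Solving: σ_0 = 0, σ_1 = -46/5, σ_2 = 94/5, σ_3 = 0.
On [2, 3], S'(t) = b_2 + 2c_2·(t - 2) + 3d_2·(t - 2)² with b_2 = Δ_2 - h_2(2σ_2 + σ_3)/6 = 11/15, c_2 = σ_2/2 = 47/5, d_2 = (σ_3 - σ_2)/(6h_2) = -47/15. So S'(3) = 152/15.

10.1333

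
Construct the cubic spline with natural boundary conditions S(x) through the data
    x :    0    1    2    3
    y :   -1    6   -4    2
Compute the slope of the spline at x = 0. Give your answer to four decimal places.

Let σ_i = S''(x_i). Step sizes h_i = 1, 1, 1; slopes of the chords Δ_i = (y_(i+1) - y_i)/h_i = 7, -10, 6.
  1·σ_0 + 4·σ_1 + 1·σ_2 = 6(Δ_1 - Δ_0) = -102
  1·σ_1 + 4·σ_2 + 1·σ_3 = 6(Δ_2 - Δ_1) = 96
Natural end conditions: σ_0 = σ_3 = 0.
Hence σ_0 = 0, σ_1 = -168/5, σ_2 = 162/5, σ_3 = 0.
On [0, 1], S'(x) = b_0 + 2c_0·x + 3d_0·x² with b_0 = Δ_0 - h_0(2σ_0 + σ_1)/6 = 63/5, c_0 = σ_0/2 = 0, d_0 = (σ_1 - σ_0)/(6h_0) = -28/5. So S'(0) = 63/5.

12.6000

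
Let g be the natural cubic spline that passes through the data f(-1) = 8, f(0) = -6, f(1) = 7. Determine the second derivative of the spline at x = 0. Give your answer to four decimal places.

40.5000

Write M_i for g''(x_i). With h_i = 1, 1 and divided differences Δ_i = -14, 13, the continuity of g' gives the tridiagonal system
  1·M_0 + 4·M_1 + 1·M_2 = 6(Δ_1 - Δ_0) = 162
Natural end conditions: M_0 = M_2 = 0.
Hence M_0 = 0, M_1 = 81/2, M_2 = 0.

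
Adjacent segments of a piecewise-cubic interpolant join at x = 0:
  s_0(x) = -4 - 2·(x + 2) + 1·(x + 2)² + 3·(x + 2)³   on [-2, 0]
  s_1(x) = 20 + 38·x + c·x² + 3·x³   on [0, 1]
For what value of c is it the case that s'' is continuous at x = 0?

19

s_0''(x) = 2 + 18·(x + 2), so s_0''(0) = 38. On the right, s_1''(0) = 2c, so c = 19.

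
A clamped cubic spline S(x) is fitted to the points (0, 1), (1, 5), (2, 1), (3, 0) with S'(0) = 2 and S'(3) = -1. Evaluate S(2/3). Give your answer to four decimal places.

Write m_i for S''(x_i). With h_i = 1, 1, 1 and divided differences Δ_i = 4, -4, -1, the continuity of S' gives the tridiagonal system
  1·m_0 + 4·m_1 + 1·m_2 = 6(Δ_1 - Δ_0) = -48
  1·m_1 + 4·m_2 + 1·m_3 = 6(Δ_2 - Δ_1) = 18
Clamped end conditions give two more equations: 2h_0·m_0 + h_0·m_1 = 6(Δ_0 - S'(0)) = 12 and h_2·m_2 + 2h_2·m_3 = 6(S'(3) - Δ_2) = 0.
Hence m_0 = 76/5, m_1 = -92/5, m_2 = 52/5, m_3 = -26/5.
On [0, 1], S(x) = 1 + 2·x + 38/5·x² - 28/5·x³.
With x = 2/3: S(2/3) = 547/135.

4.0519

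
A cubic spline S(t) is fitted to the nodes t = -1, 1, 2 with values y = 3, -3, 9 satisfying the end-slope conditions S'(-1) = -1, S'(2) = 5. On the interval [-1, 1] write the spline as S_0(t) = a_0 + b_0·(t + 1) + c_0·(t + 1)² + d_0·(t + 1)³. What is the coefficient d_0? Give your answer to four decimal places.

3.5000

Write m_i for S''(x_i). With h_i = 2, 1 and divided differences Δ_i = -3, 12, the continuity of S' gives the tridiagonal system
  2·m_0 + 6·m_1 + 1·m_2 = 6(Δ_1 - Δ_0) = 90
Clamped end conditions give two more equations: 2h_0·m_0 + h_0·m_1 = 6(Δ_0 - S'(-1)) = -12 and h_1·m_1 + 2h_1·m_2 = 6(S'(2) - Δ_1) = -42.
Solving the tridiagonal system: m_0 = -16, m_1 = 26, m_2 = -34.
On [-1, 1], with S_0(t) = a_0 + b_0·(t + 1) + c_0·(t + 1)² + d_0·(t + 1)³: c_0 = m_0/2 = -8, d_0 = (m_1 - m_0)/(6h_0) = 7/2, b_0 = Δ_0 - h_0(2m_0 + m_1)/6 = -1.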